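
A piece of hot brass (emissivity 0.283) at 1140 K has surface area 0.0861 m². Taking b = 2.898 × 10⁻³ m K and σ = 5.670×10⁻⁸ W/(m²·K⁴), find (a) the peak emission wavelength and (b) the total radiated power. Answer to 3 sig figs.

λ_max ≈ 2.54×10³ nm; P ≈ 2.33×10³ W

(a) λ_max = b/T = 2.898×10⁻³/1140 = 2.542×10⁻⁶ m = 2.54×10³ nm.
Area A = 0.0861 m².
(b) P = εσAT⁴ = 0.283×5.670×10⁻⁸×0.0861×(1140)⁴ = 2.33×10³ W.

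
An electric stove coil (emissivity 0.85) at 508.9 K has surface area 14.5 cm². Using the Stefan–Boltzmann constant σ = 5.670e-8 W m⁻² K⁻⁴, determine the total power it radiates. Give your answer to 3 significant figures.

Area A = 14.5 cm² = 1.45×10⁻³ m².
P = εσAT⁴ = 0.85 × 5.670×10⁻⁸ × 1.45×10⁻³ × (508.9)⁴ = 4.69 W.

P ≈ 4.69 W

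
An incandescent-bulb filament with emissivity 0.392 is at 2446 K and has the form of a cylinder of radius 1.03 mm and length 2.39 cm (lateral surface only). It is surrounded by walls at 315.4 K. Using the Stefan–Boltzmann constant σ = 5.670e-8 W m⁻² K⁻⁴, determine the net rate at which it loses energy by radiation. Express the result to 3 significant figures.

Net loss ≈ 123 W

Lateral area A = 2πrL = 2π×1.03×10⁻³×0.0239 = 1.54673×10⁻⁴ m².
Net radiated power P_net = εσA(T⁴ − T₀⁴) = 0.392×5.670×10⁻⁸×1.54673×10⁻⁴×(2446⁴ − 315.4⁴).
T⁴ − T₀⁴ = 3.57953×10¹³ − 9.89571×10⁹ = 3.57854×10¹³ K⁴, so P_net = 123 W.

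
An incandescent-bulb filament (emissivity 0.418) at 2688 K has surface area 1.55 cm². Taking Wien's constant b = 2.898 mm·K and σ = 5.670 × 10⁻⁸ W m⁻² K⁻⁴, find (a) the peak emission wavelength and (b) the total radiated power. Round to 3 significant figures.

(a) λ_max = b/T = 2.898×10⁻³/2688 = 1.078×10⁻⁶ m = 1.08×10³ nm.
Area A = 1.55 cm² = 1.55×10⁻⁴ m².
(b) P = εσAT⁴ = 0.418×5.670×10⁻⁸×1.55×10⁻⁴×(2688)⁴ = 192 W.

λ_max ≈ 1.08×10³ nm; P ≈ 192 W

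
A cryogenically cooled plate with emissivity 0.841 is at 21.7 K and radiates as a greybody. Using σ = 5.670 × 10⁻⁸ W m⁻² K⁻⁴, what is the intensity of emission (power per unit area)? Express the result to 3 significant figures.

I ≈ 0.0106 W/m²

Stefan–Boltzmann: I = εσT⁴ = 0.841 × 5.670×10⁻⁸ × (21.7)⁴ = 0.0106 W/m².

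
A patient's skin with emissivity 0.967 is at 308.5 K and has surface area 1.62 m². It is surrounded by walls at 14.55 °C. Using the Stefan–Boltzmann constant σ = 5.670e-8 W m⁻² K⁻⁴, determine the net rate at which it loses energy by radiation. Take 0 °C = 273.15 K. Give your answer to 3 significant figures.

Surroundings: T = 14.55 °C + 273.15 = 287.70 K.
Area A = 1.62 m².
Net radiated power P_net = εσA(T⁴ − T₀⁴) = 0.967×5.670×10⁻⁸×1.62×(308.5⁴ − 287.70⁴).
T⁴ − T₀⁴ = 9.05776×10⁹ − 6.85109×10⁹ = 2.20667×10⁹ K⁴, so P_net = 196 W.

Net loss ≈ 196 W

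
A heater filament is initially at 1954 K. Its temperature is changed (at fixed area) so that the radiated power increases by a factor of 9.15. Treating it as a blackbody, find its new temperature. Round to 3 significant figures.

T₂ ≈ 3.40×10³ K

P ∝ T⁴, so T₂/T₁ = (P₂/P₁)^(1/4) = (9.15)^(1/4) = 1.73922.
T₂ = 1954 × 1.73922 = 3.40×10³ K.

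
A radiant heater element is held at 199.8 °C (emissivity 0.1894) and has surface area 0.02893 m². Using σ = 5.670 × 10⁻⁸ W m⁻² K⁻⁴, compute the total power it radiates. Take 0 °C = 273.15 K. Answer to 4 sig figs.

T = 199.8 °C + 273.15 = 472.95 K.
Area A = 0.02893 m².
P = εσAT⁴ = 0.1894 × 5.670×10⁻⁸ × 0.02893 × (472.95)⁴ = 15.54 W.

P ≈ 15.54 W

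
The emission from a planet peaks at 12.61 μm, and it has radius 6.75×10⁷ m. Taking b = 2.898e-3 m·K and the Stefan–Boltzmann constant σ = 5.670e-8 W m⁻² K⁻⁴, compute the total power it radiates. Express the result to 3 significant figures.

Wien's law: T = b/λ_max = 2.898×10⁻³/1.261×10⁻⁵ = 229.818 K.
Surface area A = 4πR² = 4π(6.75×10⁷ m)² = 5.72555×10¹⁶ m².
Then P = σAT⁴ = 5.670×10⁻⁸×5.72555×10¹⁶×(229.818)⁴ = 9.06×10¹⁸ W.

P ≈ 9.06×10¹⁸ W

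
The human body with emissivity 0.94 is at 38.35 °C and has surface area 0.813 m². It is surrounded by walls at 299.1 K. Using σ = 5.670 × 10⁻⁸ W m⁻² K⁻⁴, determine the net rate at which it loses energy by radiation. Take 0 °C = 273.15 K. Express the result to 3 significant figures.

Net loss ≈ 61.2 W

T = 38.35 °C + 273.15 = 311.50 K.
Area A = 0.813 m².
Net radiated power P_net = εσA(T⁴ − T₀⁴) = 0.94×5.670×10⁻⁸×0.813×(311.50⁴ − 299.1⁴).
T⁴ − T₀⁴ = 9.41526×10⁹ − 8.00324×10⁹ = 1.41202×10⁹ K⁴, so P_net = 61.2 W.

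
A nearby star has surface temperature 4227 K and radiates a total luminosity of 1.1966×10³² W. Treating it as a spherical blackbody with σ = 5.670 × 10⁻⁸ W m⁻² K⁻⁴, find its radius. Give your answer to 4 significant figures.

L = 4πR²σT⁴ ⇒ R = √(L/(4πσT⁴)).
σT⁴ = 1.81014×10⁷ W/m², so R = √(1.1966×10³²/(4π×1.81014×10⁷)) = 7.253×10¹¹ m.

R ≈ 7.253×10¹¹ m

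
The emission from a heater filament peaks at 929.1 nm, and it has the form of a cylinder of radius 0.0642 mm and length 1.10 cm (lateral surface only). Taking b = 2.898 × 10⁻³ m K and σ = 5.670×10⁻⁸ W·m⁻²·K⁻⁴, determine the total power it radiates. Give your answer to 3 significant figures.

Wien's law: T = b/λ_max = 2.898×10⁻³/9.291×10⁻⁷ = 3119.15 K.
Lateral area A = 2πrL = 2π×6.42×10⁻⁵×0.0110 = 4.43719×10⁻⁶ m².
Then P = σAT⁴ = 5.670×10⁻⁸×4.43719×10⁻⁶×(3119.15)⁴ = 23.8 W.

P ≈ 23.8 W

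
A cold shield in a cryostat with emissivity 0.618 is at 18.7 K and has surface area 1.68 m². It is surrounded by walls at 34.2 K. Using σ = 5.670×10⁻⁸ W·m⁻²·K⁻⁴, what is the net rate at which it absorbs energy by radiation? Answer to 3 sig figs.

Net gain ≈ 0.0733 W

Area A = 1.68 m².
Net radiated power P_net = εσA(T⁴ − T₀⁴) = 0.618×5.670×10⁻⁸×1.68×(18.7⁴ − 34.2⁴).
T⁴ − T₀⁴ = 1.22283×10⁵ − 1.36806×10⁶ = -1.24578×10⁶ K⁴, so P_net = -0.0733 W — negative, meaning a net gain of 0.0733 W.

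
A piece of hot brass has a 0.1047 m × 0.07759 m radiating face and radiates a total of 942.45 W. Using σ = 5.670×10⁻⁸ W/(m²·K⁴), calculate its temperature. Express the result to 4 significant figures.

T ≈ 1196 K

Area A = 0.1047 × 0.07759 = 8.12367×10⁻³ m².
P = σAT⁴ ⇒ T = (P/(σA))^(1/4) = (942.45/(5.670×10⁻⁸×8.12367×10⁻³))^(1/4) = 1196 K.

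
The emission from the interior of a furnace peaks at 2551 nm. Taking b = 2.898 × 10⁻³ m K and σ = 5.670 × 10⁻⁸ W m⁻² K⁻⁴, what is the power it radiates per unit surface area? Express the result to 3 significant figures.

I ≈ 9.44×10⁴ W/m²

Wien's law: T = b/λ_max = 2.898×10⁻³/2.551×10⁻⁶ = 1136.03 K.
Then I = σT⁴ = 5.670×10⁻⁸×(1136.03)⁴ = 9.44×10⁴ W/m².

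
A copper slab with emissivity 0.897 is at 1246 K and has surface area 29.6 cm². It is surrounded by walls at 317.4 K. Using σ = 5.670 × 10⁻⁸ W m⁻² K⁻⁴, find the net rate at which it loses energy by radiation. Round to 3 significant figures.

Area A = 29.6 cm² = 2.96×10⁻³ m².
Net radiated power P_net = εσA(T⁴ − T₀⁴) = 0.897×5.670×10⁻⁸×2.96×10⁻³×(1246⁴ − 317.4⁴).
T⁴ − T₀⁴ = 2.41031×10¹² − 1.01491×10¹⁰ = 2.40016×10¹² K⁴, so P_net = 361 W.

Net loss ≈ 361 W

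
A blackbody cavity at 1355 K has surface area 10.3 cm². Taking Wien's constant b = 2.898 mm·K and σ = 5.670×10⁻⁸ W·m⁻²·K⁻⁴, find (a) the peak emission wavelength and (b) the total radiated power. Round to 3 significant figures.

(a) λ_max = b/T = 2.898×10⁻³/1355 = 2.139×10⁻⁶ m = 2.14×10³ nm.
Area A = 10.3 cm² = 1.03×10⁻³ m².
(b) P = σAT⁴ = 5.670×10⁻⁸×1.03×10⁻³×(1355)⁴ = 197 W.

λ_max ≈ 2.14×10³ nm; P ≈ 197 W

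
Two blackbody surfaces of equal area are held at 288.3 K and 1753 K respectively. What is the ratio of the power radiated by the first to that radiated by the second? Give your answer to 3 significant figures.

With equal areas, P₁/P₂ = (T₁/T₂)⁴ = (288.3/1753)⁴ = 7.32×10⁻⁴.

P₁/P₂ ≈ 7.32×10⁻⁴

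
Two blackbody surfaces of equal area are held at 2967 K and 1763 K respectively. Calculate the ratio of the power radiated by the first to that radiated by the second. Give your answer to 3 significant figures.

P₁/P₂ ≈ 8.02

With equal areas, P₁/P₂ = (T₁/T₂)⁴ = (2967/1763)⁴ = 8.02.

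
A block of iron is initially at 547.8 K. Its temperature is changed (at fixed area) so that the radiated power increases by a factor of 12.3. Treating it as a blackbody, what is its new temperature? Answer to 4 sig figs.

T₂ ≈ 1026 K

P ∝ T⁴, so T₂/T₁ = (P₂/P₁)^(1/4) = (12.3)^(1/4) = 1.87273.
T₂ = 547.8 × 1.87273 = 1026 K.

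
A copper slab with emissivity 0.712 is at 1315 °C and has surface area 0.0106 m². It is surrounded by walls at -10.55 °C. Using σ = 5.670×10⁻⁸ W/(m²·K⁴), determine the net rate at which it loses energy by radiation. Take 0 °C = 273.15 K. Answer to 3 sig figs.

T = 1315 °C + 273.15 = 1588.15 K.
Surroundings: T = -10.55 °C + 273.15 = 262.60 K.
Area A = 0.0106 m².
Net radiated power P_net = εσA(T⁴ − T₀⁴) = 0.712×5.670×10⁻⁸×0.0106×(1588.15⁴ − 262.60⁴).
T⁴ − T₀⁴ = 6.36160×10¹² − 4.75531×10⁹ = 6.35684×10¹² K⁴, so P_net = 2.72×10³ W.

Net loss ≈ 2.72×10³ W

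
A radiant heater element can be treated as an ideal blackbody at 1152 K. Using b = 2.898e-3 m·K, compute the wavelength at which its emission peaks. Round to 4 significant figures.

Wien's displacement law: λ_max = b/T = (2.898×10⁻³ m·K)/(1152 K) = 2.5156×10⁻⁶ m.
That is 2516 nm, in the infrared range.

λ_max ≈ 2516 nm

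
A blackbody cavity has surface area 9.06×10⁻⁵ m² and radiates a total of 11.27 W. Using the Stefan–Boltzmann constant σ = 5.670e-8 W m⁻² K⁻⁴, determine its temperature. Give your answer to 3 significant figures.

T ≈ 1.22×10³ K

Area A = 9.06×10⁻⁵ m².
P = σAT⁴ ⇒ T = (P/(σA))^(1/4) = (11.27/(5.670×10⁻⁸×9.06×10⁻⁵))^(1/4) = 1.22×10³ K.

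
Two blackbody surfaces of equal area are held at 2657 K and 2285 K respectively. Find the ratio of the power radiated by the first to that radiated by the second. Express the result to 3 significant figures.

With equal areas, P₁/P₂ = (T₁/T₂)⁴ = (2657/2285)⁴ = 1.83.

P₁/P₂ ≈ 1.83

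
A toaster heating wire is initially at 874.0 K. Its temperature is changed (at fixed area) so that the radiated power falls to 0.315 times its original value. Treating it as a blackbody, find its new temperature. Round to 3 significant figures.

T₂ ≈ 655 K

P ∝ T⁴, so T₂/T₁ = (P₂/P₁)^(1/4) = (0.315)^(1/4) = 0.749165.
T₂ = 874.0 × 0.749165 = 655 K.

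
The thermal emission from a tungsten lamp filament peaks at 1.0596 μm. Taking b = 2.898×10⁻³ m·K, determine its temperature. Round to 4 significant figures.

T ≈ 2735 K

Wien's law gives T = b/λ_max = (2.898×10⁻³ m·K)/(1.0596×10⁻⁶ m) = 2735 K.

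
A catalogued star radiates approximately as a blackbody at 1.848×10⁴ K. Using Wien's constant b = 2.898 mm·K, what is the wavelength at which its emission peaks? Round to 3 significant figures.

λ_max ≈ 157 nm

Wien's displacement law: λ_max = b/T = (2.898×10⁻³ m·K)/(1.848×10⁴ K) = 1.568×10⁻⁷ m.
That is 157 nm, in the ultraviolet range.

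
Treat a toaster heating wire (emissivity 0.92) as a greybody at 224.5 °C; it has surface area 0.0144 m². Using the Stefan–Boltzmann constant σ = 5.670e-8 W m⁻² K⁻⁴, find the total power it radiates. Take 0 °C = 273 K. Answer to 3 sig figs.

P ≈ 46.0 W

T = 224.5 °C + 273 = 497.5 K.
Area A = 0.0144 m².
P = εσAT⁴ = 0.92 × 5.670×10⁻⁸ × 0.0144 × (497.5)⁴ = 46.0 W.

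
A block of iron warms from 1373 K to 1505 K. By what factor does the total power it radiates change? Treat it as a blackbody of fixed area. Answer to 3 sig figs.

P ∝ T⁴, so P₂/P₁ = (T₂/T₁)⁴ = (1505/1373)⁴ = (1.09614)⁴ = 1.44.

P₂/P₁ ≈ 1.44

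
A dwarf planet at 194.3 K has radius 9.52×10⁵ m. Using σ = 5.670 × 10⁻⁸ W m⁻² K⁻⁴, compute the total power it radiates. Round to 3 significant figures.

P ≈ 9.20×10¹⁴ W

Surface area A = 4πR² = 4π(9.52×10⁵ m)² = 1.13890×10¹³ m².
P = σAT⁴ = 5.670×10⁻⁸ × 1.13890×10¹³ × (194.3)⁴ = 9.20×10¹⁴ W.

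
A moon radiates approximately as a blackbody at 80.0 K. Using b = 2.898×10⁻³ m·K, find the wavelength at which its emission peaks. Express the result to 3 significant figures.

λ_max ≈ 36.2 μm

Wien's displacement law: λ_max = b/T = (2.898×10⁻³ m·K)/(80.0 K) = 3.622×10⁻⁵ m.
That is 36.2 μm, in the infrared range.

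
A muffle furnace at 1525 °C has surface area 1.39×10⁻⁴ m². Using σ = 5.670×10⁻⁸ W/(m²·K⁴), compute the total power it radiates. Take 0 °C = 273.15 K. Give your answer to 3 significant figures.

P ≈ 82.4 W

T = 1525 °C + 273.15 = 1798.15 K.
Area A = 1.39×10⁻⁴ m².
P = σAT⁴ = 5.670×10⁻⁸ × 1.39×10⁻⁴ × (1798.15)⁴ = 82.4 W.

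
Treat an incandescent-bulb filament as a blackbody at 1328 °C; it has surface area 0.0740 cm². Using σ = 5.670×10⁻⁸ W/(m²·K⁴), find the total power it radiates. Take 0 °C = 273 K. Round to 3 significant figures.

T = 1328 °C + 273 = 1601 K.
Area A = 0.0740 cm² = 7.40×10⁻⁶ m².
P = σAT⁴ = 5.670×10⁻⁸ × 7.40×10⁻⁶ × (1601)⁴ = 2.76 W.

P ≈ 2.76 W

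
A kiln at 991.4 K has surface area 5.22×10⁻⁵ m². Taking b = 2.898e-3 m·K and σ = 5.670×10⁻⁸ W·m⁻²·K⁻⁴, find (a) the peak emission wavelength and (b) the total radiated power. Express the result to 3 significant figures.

(a) λ_max = b/T = 2.898×10⁻³/991.4 = 2.923×10⁻⁶ m = 2.92 μm.
Area A = 5.22×10⁻⁵ m².
(b) P = σAT⁴ = 5.670×10⁻⁸×5.22×10⁻⁵×(991.4)⁴ = 2.86 W.

λ_max ≈ 2.92 μm; P ≈ 2.86 W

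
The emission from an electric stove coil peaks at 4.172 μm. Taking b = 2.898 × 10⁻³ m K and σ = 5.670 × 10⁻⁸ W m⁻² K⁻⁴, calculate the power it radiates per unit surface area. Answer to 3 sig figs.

I ≈ 1.32×10⁴ W/m²

Wien's law: T = b/λ_max = 2.898×10⁻³/4.172×10⁻⁶ = 694.631 K.
Then I = σT⁴ = 5.670×10⁻⁸×(694.631)⁴ = 1.32×10⁴ W/m².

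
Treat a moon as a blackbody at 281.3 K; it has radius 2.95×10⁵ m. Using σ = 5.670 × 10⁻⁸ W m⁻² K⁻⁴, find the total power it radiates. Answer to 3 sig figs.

Surface area A = 4πR² = 4π(2.95×10⁵ m)² = 1.09359×10¹² m².
P = σAT⁴ = 5.670×10⁻⁸ × 1.09359×10¹² × (281.3)⁴ = 3.88×10¹⁴ W.

P ≈ 3.88×10¹⁴ W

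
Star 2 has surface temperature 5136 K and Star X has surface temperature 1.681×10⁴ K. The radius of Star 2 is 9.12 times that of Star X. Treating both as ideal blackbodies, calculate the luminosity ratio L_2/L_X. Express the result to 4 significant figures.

L_2/L_X ≈ 0.7248

L ∝ R²T⁴, so L_2/L_X = (R_2/R_X)²(T_2/T_X)⁴ = (9.12)² × (5136/1.681×10⁴)⁴ = 83.1744 × 8.71423×10⁻³ = 0.7248.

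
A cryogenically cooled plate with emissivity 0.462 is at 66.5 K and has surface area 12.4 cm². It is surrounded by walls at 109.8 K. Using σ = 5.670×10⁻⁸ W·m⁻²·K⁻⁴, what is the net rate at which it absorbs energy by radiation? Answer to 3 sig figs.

Net gain ≈ 4.09×10⁻³ W

Area A = 12.4 cm² = 1.24×10⁻³ m².
Net radiated power P_net = εσA(T⁴ − T₀⁴) = 0.462×5.670×10⁻⁸×1.24×10⁻³×(66.5⁴ − 109.8⁴).
T⁴ − T₀⁴ = 1.95563×10⁷ − 1.45348×10⁸ = -1.25792×10⁸ K⁴, so P_net = -4.09×10⁻³ W — negative, meaning a net gain of 4.09×10⁻³ W.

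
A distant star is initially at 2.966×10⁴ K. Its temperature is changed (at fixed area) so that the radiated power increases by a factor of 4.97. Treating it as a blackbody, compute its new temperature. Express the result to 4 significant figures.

P ∝ T⁴, so T₂/T₁ = (P₂/P₁)^(1/4) = (4.97)^(1/4) = 1.49310.
T₂ = 2.966×10⁴ × 1.49310 = 4.429×10⁴ K.

T₂ ≈ 4.429×10⁴ K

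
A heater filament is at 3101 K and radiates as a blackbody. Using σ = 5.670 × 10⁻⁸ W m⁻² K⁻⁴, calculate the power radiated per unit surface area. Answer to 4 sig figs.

I ≈ 5.243×10⁶ W/m²

Stefan–Boltzmann: I = σT⁴ = 5.670×10⁻⁸ × (3101)⁴ = 5.243×10⁶ W/m².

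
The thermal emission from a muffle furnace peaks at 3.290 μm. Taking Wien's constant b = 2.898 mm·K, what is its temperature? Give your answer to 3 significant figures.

T ≈ 881 K

Wien's law gives T = b/λ_max = (2.898×10⁻³ m·K)/(3.290×10⁻⁶ m) = 881 K.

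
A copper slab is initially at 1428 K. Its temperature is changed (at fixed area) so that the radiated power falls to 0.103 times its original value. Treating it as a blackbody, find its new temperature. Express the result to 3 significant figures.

P ∝ T⁴, so T₂/T₁ = (P₂/P₁)^(1/4) = (0.103)^(1/4) = 0.566512.
T₂ = 1428 × 0.566512 = 809 K.

T₂ ≈ 809 K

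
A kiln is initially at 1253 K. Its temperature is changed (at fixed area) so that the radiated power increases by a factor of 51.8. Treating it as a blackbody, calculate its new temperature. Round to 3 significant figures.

T₂ ≈ 3.36×10³ K

P ∝ T⁴, so T₂/T₁ = (P₂/P₁)^(1/4) = (51.8)^(1/4) = 2.68276.
T₂ = 1253 × 2.68276 = 3.36×10³ K.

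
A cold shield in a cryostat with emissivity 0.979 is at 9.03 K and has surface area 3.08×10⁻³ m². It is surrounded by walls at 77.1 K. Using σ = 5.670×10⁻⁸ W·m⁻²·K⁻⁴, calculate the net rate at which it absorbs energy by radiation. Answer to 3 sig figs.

Net gain ≈ 6.04×10⁻³ W

Area A = 3.08×10⁻³ m².
Net radiated power P_net = εσA(T⁴ − T₀⁴) = 0.979×5.670×10⁻⁸×3.08×10⁻³×(9.03⁴ − 77.1⁴).
T⁴ − T₀⁴ = 6648.92 − 3.53360×10⁷ = -3.53294×10⁷ K⁴, so P_net = -6.04×10⁻³ W — negative, meaning a net gain of 6.04×10⁻³ W.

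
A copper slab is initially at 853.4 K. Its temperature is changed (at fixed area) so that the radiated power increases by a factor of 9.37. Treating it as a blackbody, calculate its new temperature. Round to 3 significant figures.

T₂ ≈ 1.49×10³ K

P ∝ T⁴, so T₂/T₁ = (P₂/P₁)^(1/4) = (9.37)^(1/4) = 1.74958.
T₂ = 853.4 × 1.74958 = 1.49×10³ K.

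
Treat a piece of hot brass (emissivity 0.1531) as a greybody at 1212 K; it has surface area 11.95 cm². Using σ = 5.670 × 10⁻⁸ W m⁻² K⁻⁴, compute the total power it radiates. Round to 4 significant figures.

P ≈ 22.38 W

Area A = 11.95 cm² = 1.195×10⁻³ m².
P = εσAT⁴ = 0.1531 × 5.670×10⁻⁸ × 1.195×10⁻³ × (1212)⁴ = 22.38 W.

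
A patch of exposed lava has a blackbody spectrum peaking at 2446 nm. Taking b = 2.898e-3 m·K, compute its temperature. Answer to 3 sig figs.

T ≈ 1.18×10³ K

Wien's law gives T = b/λ_max = (2.898×10⁻³ m·K)/(2.446×10⁻⁶ m) = 1.18×10³ K.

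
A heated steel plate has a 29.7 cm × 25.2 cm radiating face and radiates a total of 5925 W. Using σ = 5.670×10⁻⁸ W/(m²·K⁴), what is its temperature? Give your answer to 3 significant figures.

Area A = 0.297 × 0.252 = 0.074844 m².
P = σAT⁴ ⇒ T = (P/(σA))^(1/4) = (5925/(5.670×10⁻⁸×0.074844))^(1/4) = 1.09×10³ K.

T ≈ 1.09×10³ K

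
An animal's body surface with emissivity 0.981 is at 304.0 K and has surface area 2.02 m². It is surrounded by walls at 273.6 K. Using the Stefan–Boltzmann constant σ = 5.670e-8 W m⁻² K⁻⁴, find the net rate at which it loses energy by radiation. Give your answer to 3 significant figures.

Net loss ≈ 330 W

Area A = 2.02 m².
Net radiated power P_net = εσA(T⁴ − T₀⁴) = 0.981×5.670×10⁻⁸×2.02×(304.0⁴ − 273.6⁴).
T⁴ − T₀⁴ = 8.54072×10⁹ − 5.60356×10⁹ = 2.93716×10⁹ K⁴, so P_net = 330 W.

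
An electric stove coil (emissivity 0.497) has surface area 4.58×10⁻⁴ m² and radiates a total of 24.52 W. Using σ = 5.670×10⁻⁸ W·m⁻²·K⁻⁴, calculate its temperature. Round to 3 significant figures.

Area A = 4.58×10⁻⁴ m².
P = εσAT⁴ ⇒ T = (P/(εσA))^(1/4) = (24.52/(0.497×5.670×10⁻⁸×4.58×10⁻⁴))^(1/4) = 1.17×10³ K.

T ≈ 1.17×10³ K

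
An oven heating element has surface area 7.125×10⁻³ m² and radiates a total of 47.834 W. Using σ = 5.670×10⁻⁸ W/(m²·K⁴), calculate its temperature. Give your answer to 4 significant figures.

Area A = 7.125×10⁻³ m².
P = σAT⁴ ⇒ T = (P/(σA))^(1/4) = (47.834/(5.670×10⁻⁸×7.125×10⁻³))^(1/4) = 586.6 K.

T ≈ 586.6 K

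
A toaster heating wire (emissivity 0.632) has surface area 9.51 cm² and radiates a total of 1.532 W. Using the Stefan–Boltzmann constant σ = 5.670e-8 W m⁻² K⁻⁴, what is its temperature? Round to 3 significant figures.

T ≈ 460 K

Area A = 9.51 cm² = 9.51×10⁻⁴ m².
P = εσAT⁴ ⇒ T = (P/(εσA))^(1/4) = (1.532/(0.632×5.670×10⁻⁸×9.51×10⁻⁴))^(1/4) = 460 K.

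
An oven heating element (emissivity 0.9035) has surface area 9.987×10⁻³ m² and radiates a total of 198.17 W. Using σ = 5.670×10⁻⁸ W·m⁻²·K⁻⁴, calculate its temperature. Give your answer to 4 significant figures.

Area A = 9.987×10⁻³ m².
P = εσAT⁴ ⇒ T = (P/(εσA))^(1/4) = (198.17/(0.9035×5.670×10⁻⁸×9.987×10⁻³))^(1/4) = 788.9 K.

T ≈ 788.9 K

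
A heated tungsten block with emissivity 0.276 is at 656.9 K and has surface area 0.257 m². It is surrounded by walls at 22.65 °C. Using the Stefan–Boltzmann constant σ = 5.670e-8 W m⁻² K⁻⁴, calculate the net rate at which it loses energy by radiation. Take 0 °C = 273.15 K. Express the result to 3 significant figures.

Surroundings: T = 22.65 °C + 273.15 = 295.80 K.
Area A = 0.257 m².
Net radiated power P_net = εσA(T⁴ − T₀⁴) = 0.276×5.670×10⁻⁸×0.257×(656.9⁴ − 295.80⁴).
T⁴ − T₀⁴ = 1.86207×10¹¹ − 7.65584×10⁹ = 1.78551×10¹¹ K⁴, so P_net = 718 W.

Net loss ≈ 718 W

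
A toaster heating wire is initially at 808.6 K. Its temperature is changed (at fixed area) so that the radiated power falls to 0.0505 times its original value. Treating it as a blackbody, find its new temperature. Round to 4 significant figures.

P ∝ T⁴, so T₂/T₁ = (P₂/P₁)^(1/4) = (0.0505)^(1/4) = 0.474049.
T₂ = 808.6 × 0.474049 = 383.3 K.

T₂ ≈ 383.3 K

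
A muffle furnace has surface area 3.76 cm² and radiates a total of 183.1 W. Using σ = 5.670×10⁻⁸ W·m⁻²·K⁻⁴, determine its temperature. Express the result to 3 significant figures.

Area A = 3.76 cm² = 3.76×10⁻⁴ m².
P = σAT⁴ ⇒ T = (P/(σA))^(1/4) = (183.1/(5.670×10⁻⁸×3.76×10⁻⁴))^(1/4) = 1.71×10³ K.

T ≈ 1.71×10³ K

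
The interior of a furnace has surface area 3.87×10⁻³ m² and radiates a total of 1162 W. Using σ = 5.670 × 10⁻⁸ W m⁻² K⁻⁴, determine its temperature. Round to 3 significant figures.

Area A = 3.87×10⁻³ m².
P = σAT⁴ ⇒ T = (P/(σA))^(1/4) = (1162/(5.670×10⁻⁸×3.87×10⁻³))^(1/4) = 1.52×10³ K.

T ≈ 1.52×10³ K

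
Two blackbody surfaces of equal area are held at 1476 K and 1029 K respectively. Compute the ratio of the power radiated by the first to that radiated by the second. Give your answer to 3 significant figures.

P₁/P₂ ≈ 4.23

With equal areas, P₁/P₂ = (T₁/T₂)⁴ = (1476/1029)⁴ = 4.23.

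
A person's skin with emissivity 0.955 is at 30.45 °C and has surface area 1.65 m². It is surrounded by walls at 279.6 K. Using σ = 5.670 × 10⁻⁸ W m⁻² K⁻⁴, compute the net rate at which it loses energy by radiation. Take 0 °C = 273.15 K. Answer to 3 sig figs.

Net loss ≈ 213 W

T = 30.45 °C + 273.15 = 303.60 K.
Area A = 1.65 m².
Net radiated power P_net = εσA(T⁴ − T₀⁴) = 0.955×5.670×10⁻⁸×1.65×(303.60⁴ − 279.6⁴).
T⁴ − T₀⁴ = 8.49585×10⁹ − 6.11151×10⁹ = 2.38434×10⁹ K⁴, so P_net = 213 W.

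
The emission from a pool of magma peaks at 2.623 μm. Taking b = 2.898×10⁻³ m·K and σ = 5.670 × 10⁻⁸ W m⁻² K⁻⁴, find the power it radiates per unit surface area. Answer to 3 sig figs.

Wien's law: T = b/λ_max = 2.898×10⁻³/2.623×10⁻⁶ = 1104.84 K.
Then I = σT⁴ = 5.670×10⁻⁸×(1104.84)⁴ = 8.45×10⁴ W/m².

I ≈ 8.45×10⁴ W/m²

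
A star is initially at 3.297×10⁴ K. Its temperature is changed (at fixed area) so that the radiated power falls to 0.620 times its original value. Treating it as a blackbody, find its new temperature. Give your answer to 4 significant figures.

P ∝ T⁴, so T₂/T₁ = (P₂/P₁)^(1/4) = (0.620)^(1/4) = 0.887356.
T₂ = 3.297×10⁴ × 0.887356 = 2.926×10⁴ K.

T₂ ≈ 2.926×10⁴ K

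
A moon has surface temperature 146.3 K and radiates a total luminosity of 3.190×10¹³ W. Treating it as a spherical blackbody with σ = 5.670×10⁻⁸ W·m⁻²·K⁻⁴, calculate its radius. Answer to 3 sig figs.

R ≈ 3.13×10⁵ m

L = 4πR²σT⁴ ⇒ R = √(L/(4πσT⁴)).
σT⁴ = 25.9753 W/m², so R = √(3.190×10¹³/(4π×25.9753)) = 3.13×10⁵ m.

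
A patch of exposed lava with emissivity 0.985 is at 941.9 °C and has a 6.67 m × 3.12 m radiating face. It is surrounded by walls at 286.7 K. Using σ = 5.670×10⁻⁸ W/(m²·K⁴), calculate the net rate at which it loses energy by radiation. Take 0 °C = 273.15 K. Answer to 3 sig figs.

T = 941.9 °C + 273.15 = 1215.05 K.
Area A = 6.67 × 3.12 = 20.8104 m².
Net radiated power P_net = εσA(T⁴ − T₀⁴) = 0.985×5.670×10⁻⁸×20.8104×(1215.05⁴ − 286.7⁴).
T⁴ − T₀⁴ = 2.17960×10¹² − 6.75633×10⁹ = 2.17284×10¹² K⁴, so P_net = 2.53×10⁶ W.

Net loss ≈ 2.53×10⁶ W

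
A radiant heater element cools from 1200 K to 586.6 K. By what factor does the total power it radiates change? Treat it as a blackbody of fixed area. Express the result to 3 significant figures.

P ∝ T⁴, so P₂/P₁ = (T₂/T₁)⁴ = (586.6/1200)⁴ = (0.488833)⁴ = 0.0571.

P₂/P₁ ≈ 0.0571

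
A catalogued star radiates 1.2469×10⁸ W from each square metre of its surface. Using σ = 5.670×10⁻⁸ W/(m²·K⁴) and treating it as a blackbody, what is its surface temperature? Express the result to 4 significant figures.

T ≈ 6848 K

I = σT⁴, so T = (I/σ)^(1/4) = (1.2469×10⁸/(5.670×10⁻⁸))^(1/4) = 6848 K.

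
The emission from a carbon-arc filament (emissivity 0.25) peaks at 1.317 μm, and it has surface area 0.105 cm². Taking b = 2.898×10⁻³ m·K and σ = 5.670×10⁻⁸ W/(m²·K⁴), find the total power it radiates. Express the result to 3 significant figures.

P ≈ 3.49 W

Wien's law: T = b/λ_max = 2.898×10⁻³/1.317×10⁻⁶ = 2200.46 K.
Area A = 0.105 cm² = 1.05×10⁻⁵ m².
Then P = εσAT⁴ = 0.25×5.670×10⁻⁸×1.05×10⁻⁵×(2200.46)⁴ = 3.49 W.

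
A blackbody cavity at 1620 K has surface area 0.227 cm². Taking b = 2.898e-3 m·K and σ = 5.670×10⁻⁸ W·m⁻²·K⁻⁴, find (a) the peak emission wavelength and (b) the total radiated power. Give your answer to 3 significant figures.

(a) λ_max = b/T = 2.898×10⁻³/1620 = 1.789×10⁻⁶ m = 1.79×10³ nm.
Area A = 0.227 cm² = 2.27×10⁻⁵ m².
(b) P = σAT⁴ = 5.670×10⁻⁸×2.27×10⁻⁵×(1620)⁴ = 8.86 W.

λ_max ≈ 1.79×10³ nm; P ≈ 8.86 W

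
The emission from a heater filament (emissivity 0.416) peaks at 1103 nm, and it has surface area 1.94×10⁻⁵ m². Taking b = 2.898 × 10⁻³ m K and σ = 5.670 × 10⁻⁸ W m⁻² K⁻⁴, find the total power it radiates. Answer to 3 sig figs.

P ≈ 21.8 W

Wien's law: T = b/λ_max = 2.898×10⁻³/1.103×10⁻⁶ = 2627.38 K.
Area A = 1.94×10⁻⁵ m².
Then P = εσAT⁴ = 0.416×5.670×10⁻⁸×1.94×10⁻⁵×(2627.38)⁴ = 21.8 W.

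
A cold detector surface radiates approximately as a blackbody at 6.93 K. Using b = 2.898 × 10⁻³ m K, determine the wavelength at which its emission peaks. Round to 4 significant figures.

λ_max ≈ 0.4182 mm

Wien's displacement law: λ_max = b/T = (2.898×10⁻³ m·K)/(6.93 K) = 4.1818×10⁻⁴ m.
That is 0.4182 mm, in the infrared range.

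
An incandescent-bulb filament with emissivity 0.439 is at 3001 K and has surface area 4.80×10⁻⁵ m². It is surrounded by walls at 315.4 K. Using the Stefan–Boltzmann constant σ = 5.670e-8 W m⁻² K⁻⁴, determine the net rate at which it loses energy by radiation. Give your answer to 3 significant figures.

Area A = 4.80×10⁻⁵ m².
Net radiated power P_net = εσA(T⁴ − T₀⁴) = 0.439×5.670×10⁻⁸×4.80×10⁻⁵×(3001⁴ − 315.4⁴).
T⁴ − T₀⁴ = 8.11081×10¹³ − 9.89571×10⁹ = 8.10982×10¹³ K⁴, so P_net = 96.9 W.

Net loss ≈ 96.9 W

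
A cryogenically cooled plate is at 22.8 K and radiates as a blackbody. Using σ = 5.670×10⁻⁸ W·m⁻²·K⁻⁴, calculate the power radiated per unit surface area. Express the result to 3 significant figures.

Stefan–Boltzmann: I = σT⁴ = 5.670×10⁻⁸ × (22.8)⁴ = 0.0153 W/m².

I ≈ 0.0153 W/m²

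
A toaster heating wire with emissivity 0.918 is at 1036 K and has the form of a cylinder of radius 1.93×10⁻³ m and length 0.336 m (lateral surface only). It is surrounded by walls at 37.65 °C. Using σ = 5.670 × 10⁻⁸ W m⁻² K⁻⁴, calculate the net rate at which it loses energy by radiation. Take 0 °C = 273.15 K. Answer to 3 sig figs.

Surroundings: T = 37.65 °C + 273.15 = 310.80 K.
Lateral area A = 2πrL = 2π×1.93×10⁻³×0.336 = 4.07452×10⁻³ m².
Net radiated power P_net = εσA(T⁴ − T₀⁴) = 0.918×5.670×10⁻⁸×4.07452×10⁻³×(1036⁴ − 310.80⁴).
T⁴ − T₀⁴ = 1.15196×10¹² − 9.33091×10⁹ = 1.14263×10¹² K⁴, so P_net = 242 W.

Net loss ≈ 242 W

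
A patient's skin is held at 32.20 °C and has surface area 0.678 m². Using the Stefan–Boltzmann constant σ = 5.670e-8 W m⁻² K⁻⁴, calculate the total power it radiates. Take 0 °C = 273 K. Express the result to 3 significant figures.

P ≈ 334 W

T = 32.20 °C + 273 = 305.20 K.
Area A = 0.678 m².
P = σAT⁴ = 5.670×10⁻⁸ × 0.678 × (305.20)⁴ = 334 W.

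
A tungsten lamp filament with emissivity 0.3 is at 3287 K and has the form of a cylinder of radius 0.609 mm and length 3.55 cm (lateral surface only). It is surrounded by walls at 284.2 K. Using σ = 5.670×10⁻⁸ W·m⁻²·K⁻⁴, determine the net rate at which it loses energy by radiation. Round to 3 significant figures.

Lateral area A = 2πrL = 2π×6.09×10⁻⁴×0.0355 = 1.35839×10⁻⁴ m².
Net radiated power P_net = εσA(T⁴ − T₀⁴) = 0.3×5.670×10⁻⁸×1.35839×10⁻⁴×(3287⁴ − 284.2⁴).
T⁴ − T₀⁴ = 1.16734×10¹⁴ − 6.52373×10⁹ = 1.16727×10¹⁴ K⁴, so P_net = 270 W.

Net loss ≈ 270 W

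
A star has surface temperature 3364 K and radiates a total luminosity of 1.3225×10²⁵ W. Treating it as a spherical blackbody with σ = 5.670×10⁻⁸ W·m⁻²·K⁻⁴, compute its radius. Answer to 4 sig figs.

L = 4πR²σT⁴ ⇒ R = √(L/(4πσT⁴)).
σT⁴ = 7.26118×10⁶ W/m², so R = √(1.3225×10²⁵/(4π×7.26118×10⁶)) = 3.807×10⁸ m.

R ≈ 3.807×10⁸ m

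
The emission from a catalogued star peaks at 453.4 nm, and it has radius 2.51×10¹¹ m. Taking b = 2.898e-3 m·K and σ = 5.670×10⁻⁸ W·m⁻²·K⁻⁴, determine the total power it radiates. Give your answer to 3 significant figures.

P ≈ 7.49×10³¹ W

Wien's law: T = b/λ_max = 2.898×10⁻³/4.534×10⁻⁷ = 6391.71 K.
Surface area A = 4πR² = 4π(2.51×10¹¹ m)² = 7.91694×10²³ m².
Then P = σAT⁴ = 5.670×10⁻⁸×7.91694×10²³×(6391.71)⁴ = 7.49×10³¹ W.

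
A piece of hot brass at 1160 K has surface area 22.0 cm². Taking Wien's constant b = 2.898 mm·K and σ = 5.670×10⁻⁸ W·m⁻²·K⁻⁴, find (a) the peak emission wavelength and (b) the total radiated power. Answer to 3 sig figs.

λ_max ≈ 2.50 μm; P ≈ 226 W

(a) λ_max = b/T = 2.898×10⁻³/1160 = 2.498×10⁻⁶ m = 2.50 μm.
Area A = 22.0 cm² = 2.20×10⁻³ m².
(b) P = σAT⁴ = 5.670×10⁻⁸×2.20×10⁻³×(1160)⁴ = 226 W.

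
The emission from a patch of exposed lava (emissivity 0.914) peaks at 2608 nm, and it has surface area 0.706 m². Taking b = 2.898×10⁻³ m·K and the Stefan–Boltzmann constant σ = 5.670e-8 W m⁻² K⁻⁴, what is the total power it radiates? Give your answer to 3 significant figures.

Wien's law: T = b/λ_max = 2.898×10⁻³/2.608×10⁻⁶ = 1111.20 K.
Area A = 0.706 m².
Then P = εσAT⁴ = 0.914×5.670×10⁻⁸×0.706×(1111.20)⁴ = 5.58×10⁴ W.

P ≈ 5.58×10⁴ W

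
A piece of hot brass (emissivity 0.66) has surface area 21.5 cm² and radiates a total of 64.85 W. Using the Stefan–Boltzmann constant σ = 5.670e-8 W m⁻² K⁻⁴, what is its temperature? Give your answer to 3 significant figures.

T ≈ 948 K

Area A = 21.5 cm² = 2.15×10⁻³ m².
P = εσAT⁴ ⇒ T = (P/(εσA))^(1/4) = (64.85/(0.66×5.670×10⁻⁸×2.15×10⁻³))^(1/4) = 948 K.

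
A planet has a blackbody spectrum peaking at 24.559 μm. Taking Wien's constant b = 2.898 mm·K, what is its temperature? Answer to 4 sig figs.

T ≈ 118.0 K

Wien's law gives T = b/λ_max = (2.898×10⁻³ m·K)/(2.4559×10⁻⁵ m) = 118.0 K.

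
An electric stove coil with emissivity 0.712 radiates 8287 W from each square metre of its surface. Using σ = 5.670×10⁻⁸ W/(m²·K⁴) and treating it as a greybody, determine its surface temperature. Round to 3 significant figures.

I = εσT⁴, so T = (I/εσ)^(1/4) = (8287/(0.712×5.670×10⁻⁸))^(1/4) = 673 K.

T ≈ 673 K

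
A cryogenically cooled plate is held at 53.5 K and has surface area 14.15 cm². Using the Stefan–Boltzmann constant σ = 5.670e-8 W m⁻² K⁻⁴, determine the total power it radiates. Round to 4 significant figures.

Area A = 14.15 cm² = 1.415×10⁻³ m².
P = σAT⁴ = 5.670×10⁻⁸ × 1.415×10⁻³ × (53.5)⁴ = 6.573×10⁻⁴ W.

P ≈ 6.573×10⁻⁴ W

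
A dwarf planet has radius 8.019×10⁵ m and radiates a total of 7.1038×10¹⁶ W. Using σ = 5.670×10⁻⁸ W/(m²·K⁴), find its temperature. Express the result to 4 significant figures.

T ≈ 627.5 K

Surface area A = 4πR² = 4π(8.019×10⁵ m)² = 8.08072×10¹² m².
P = σAT⁴ ⇒ T = (P/(σA))^(1/4) = (7.1038×10¹⁶/(5.670×10⁻⁸×8.08072×10¹²))^(1/4) = 627.5 K.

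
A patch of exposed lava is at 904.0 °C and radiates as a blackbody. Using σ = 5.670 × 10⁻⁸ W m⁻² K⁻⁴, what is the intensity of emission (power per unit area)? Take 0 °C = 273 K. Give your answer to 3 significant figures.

T = 904.0 °C + 273 = 1177.0 K.
Stefan–Boltzmann: I = σT⁴ = 5.670×10⁻⁸ × (1177.0)⁴ = 1.09×10⁵ W/m².

I ≈ 1.09×10⁵ W/m²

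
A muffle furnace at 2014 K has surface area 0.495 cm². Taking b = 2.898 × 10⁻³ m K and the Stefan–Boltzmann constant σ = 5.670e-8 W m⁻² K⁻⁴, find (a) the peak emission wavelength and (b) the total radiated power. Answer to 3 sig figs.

λ_max ≈ 1.44 μm; P ≈ 46.2 W

(a) λ_max = b/T = 2.898×10⁻³/2014 = 1.439×10⁻⁶ m = 1.44 μm.
Area A = 0.495 cm² = 4.95×10⁻⁵ m².
(b) P = σAT⁴ = 5.670×10⁻⁸×4.95×10⁻⁵×(2014)⁴ = 46.2 W.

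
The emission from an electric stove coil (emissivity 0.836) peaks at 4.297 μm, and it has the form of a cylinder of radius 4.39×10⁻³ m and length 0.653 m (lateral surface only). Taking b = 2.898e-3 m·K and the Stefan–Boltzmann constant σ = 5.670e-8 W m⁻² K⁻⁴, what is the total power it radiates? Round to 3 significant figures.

Wien's law: T = b/λ_max = 2.898×10⁻³/4.297×10⁻⁶ = 674.424 K.
Lateral area A = 2πrL = 2π×4.39×10⁻³×0.653 = 0.0180118 m².
Then P = εσAT⁴ = 0.836×5.670×10⁻⁸×0.0180118×(674.424)⁴ = 177 W.

P ≈ 177 W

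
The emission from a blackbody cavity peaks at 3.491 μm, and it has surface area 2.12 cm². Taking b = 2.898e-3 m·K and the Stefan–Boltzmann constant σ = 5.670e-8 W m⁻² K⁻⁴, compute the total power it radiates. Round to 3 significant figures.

P ≈ 5.71 W

Wien's law: T = b/λ_max = 2.898×10⁻³/3.491×10⁻⁶ = 830.135 K.
Area A = 2.12 cm² = 2.12×10⁻⁴ m².
Then P = σAT⁴ = 5.670×10⁻⁸×2.12×10⁻⁴×(830.135)⁴ = 5.71 W.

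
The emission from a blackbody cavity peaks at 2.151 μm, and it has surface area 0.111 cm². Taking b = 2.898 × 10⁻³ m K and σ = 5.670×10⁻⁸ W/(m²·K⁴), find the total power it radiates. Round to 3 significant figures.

P ≈ 2.07 W

Wien's law: T = b/λ_max = 2.898×10⁻³/2.151×10⁻⁶ = 1347.28 K.
Area A = 0.111 cm² = 1.11×10⁻⁵ m².
Then P = σAT⁴ = 5.670×10⁻⁸×1.11×10⁻⁵×(1347.28)⁴ = 2.07 W.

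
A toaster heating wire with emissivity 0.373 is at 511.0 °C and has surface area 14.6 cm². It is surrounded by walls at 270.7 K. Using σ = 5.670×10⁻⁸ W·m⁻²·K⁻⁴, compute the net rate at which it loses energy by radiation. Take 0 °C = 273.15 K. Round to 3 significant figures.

Net loss ≈ 11.5 W

T = 511.0 °C + 273.15 = 784.15 K.
Area A = 14.6 cm² = 1.46×10⁻³ m².
Net radiated power P_net = εσA(T⁴ − T₀⁴) = 0.373×5.670×10⁻⁸×1.46×10⁻³×(784.15⁴ − 270.7⁴).
T⁴ − T₀⁴ = 3.78091×10¹¹ − 5.36974×10⁹ = 3.72721×10¹¹ K⁴, so P_net = 11.5 W.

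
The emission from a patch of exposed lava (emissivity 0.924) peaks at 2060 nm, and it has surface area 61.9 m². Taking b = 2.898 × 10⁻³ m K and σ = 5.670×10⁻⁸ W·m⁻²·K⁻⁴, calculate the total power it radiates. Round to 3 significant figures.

Wien's law: T = b/λ_max = 2.898×10⁻³/2.060×10⁻⁶ = 1406.80 K.
Area A = 61.9 m².
Then P = εσAT⁴ = 0.924×5.670×10⁻⁸×61.9×(1406.80)⁴ = 1.27×10⁷ W.

P ≈ 1.27×10⁷ W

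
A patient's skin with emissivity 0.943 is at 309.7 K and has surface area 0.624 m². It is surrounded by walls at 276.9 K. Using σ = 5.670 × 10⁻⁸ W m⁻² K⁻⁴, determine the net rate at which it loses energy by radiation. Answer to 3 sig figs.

Area A = 0.624 m².
Net radiated power P_net = εσA(T⁴ − T₀⁴) = 0.943×5.670×10⁻⁸×0.624×(309.7⁴ − 276.9⁴).
T⁴ − T₀⁴ = 9.19951×10⁹ − 5.87884×10⁹ = 3.32067×10⁹ K⁴, so P_net = 111 W.

Net loss ≈ 111 W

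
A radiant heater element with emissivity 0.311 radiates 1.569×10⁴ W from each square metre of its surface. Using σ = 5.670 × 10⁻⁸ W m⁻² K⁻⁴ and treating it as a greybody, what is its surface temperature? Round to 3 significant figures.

T ≈ 971 K

I = εσT⁴, so T = (I/εσ)^(1/4) = (1.569×10⁴/(0.311×5.670×10⁻⁸))^(1/4) = 971 K.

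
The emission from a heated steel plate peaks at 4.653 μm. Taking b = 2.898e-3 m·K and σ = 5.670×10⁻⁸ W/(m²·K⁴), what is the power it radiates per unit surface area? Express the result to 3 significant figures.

Wien's law: T = b/λ_max = 2.898×10⁻³/4.653×10⁻⁶ = 622.824 K.
Then I = σT⁴ = 5.670×10⁻⁸×(622.824)⁴ = 8.53×10³ W/m².

I ≈ 8.53×10³ W/m²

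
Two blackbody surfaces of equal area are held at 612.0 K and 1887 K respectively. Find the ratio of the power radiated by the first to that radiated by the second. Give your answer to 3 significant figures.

P₁/P₂ ≈ 0.0111

With equal areas, P₁/P₂ = (T₁/T₂)⁴ = (612.0/1887)⁴ = 0.0111.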